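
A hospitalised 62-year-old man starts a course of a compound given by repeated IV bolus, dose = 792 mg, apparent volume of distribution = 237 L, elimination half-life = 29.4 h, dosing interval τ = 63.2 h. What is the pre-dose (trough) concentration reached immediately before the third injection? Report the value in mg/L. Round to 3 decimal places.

C₀ per dose = Dose / Vd = 792 / 237 = 3.342 mg/L
k = ln2 / t½ = 0.693147 / 29.4 = 0.02358 h⁻¹
Fraction remaining after one interval: r = e^(−kτ) = e^(−0.02358 × 63.2) = 0.2253
Before dose 3, 2 doses have been given (aged 1τ, 2τ).
C_trough = C₀ × (r + r²) = 3.342 × (0.2253 + 0.05076) = 0.9226 mg/L

0.923 mg/L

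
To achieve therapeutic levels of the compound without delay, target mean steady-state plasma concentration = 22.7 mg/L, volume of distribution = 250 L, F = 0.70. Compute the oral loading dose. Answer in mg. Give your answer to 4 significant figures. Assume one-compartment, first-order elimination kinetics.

8107 mg

LD = Css × Vd / F = 22.7 × 250 / 0.70 = 8107 mg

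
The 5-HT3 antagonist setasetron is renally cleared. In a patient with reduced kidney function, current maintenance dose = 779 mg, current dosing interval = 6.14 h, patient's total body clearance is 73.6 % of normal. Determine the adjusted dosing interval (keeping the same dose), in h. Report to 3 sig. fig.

To keep the same average steady-state level, dosing rate must scale with clearance.
CL ratio = 73.6 / 100 = 0.7360
New interval (same dose) = 6.14 / 0.7360 = 8.342 h

8.34 h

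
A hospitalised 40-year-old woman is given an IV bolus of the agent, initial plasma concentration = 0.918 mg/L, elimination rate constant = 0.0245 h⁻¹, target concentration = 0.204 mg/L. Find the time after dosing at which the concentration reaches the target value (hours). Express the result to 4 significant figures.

61.39 h

t = ln(C₀ / C) / k = ln(0.9180 / 0.204) / 0.02450
  = ln(4.500) / 0.02450 = 1.504 / 0.02450 = 61.39 h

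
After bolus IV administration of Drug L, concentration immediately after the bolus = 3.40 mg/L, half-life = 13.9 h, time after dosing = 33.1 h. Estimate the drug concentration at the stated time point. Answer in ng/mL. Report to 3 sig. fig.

653 ng/mL

k = ln2 / t½ = 0.693147 / 13.9 = 0.04987 h⁻¹
C = C₀ · e^(−k·t) = 3.400 × e^(−0.04987 × 33.1)
  = 3.400 × 0.1919 = 0.6525 mg/L
Convert: 0.6525 mg/L × 1000 = 652.5 ng/mL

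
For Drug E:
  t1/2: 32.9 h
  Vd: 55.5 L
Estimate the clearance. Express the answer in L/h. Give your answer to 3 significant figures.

1.17 L/h

k = ln2 / t½ = 0.693147 / 32.9 = 0.02107 h⁻¹
CL = k × Vd = 0.02107 × 55.5 = 1.169 L/h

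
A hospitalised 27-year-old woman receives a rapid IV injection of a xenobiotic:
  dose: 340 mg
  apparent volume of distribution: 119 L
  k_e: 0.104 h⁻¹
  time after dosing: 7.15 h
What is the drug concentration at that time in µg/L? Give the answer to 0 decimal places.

1358 µg/L

C₀ = Dose / Vd = 340.0 / 119 = 2.857 mg/L
C = C₀ · e^(−k·t) = 2.857 × e^(−0.1040 × 7.15)
  = 2.857 × 0.4754 = 1.358 mg/L
Convert: 1.358 mg/L × 1000 = 1358 µg/L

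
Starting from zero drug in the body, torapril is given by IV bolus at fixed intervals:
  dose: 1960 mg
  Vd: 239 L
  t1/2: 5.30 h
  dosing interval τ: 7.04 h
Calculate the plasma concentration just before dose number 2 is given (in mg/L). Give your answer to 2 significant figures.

3.3 mg/L

C₀ per dose = Dose / Vd = 1960 / 239 = 8.201 mg/L
k = ln2 / t½ = 0.693147 / 5.30 = 0.1308 h⁻¹
Fraction remaining after one interval: r = e^(−kτ) = e^(−0.1308 × 7.04) = 0.3982
Before dose 2, 1 dose has been given (aged 1τ).
C_trough = C₀ × r = 8.201 × 0.3982 = 3.266 mg/L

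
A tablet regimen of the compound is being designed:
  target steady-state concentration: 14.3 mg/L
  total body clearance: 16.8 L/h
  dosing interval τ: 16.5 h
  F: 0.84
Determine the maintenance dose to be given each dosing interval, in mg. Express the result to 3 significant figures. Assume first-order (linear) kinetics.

4720 mg

At steady state, F × (Dose/τ) = Css × CL.
Dose = Css × CL × τ / F = 14.3 × 16.80 × 16.5 / 0.84 = 4719 mg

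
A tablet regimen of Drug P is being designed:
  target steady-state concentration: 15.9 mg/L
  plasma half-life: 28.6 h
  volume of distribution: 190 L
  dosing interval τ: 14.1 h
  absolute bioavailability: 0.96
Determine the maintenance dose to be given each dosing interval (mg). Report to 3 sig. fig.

1080 mg

k = ln2 / t½ = 0.693147 / 28.6 = 0.02424 h⁻¹
CL = k × Vd = 0.02424 × 190 = 4.606 L/h
At steady state, F × (Dose/τ) = Css × CL.
Dose = Css × CL × τ / F = 15.9 × 4.606 × 14.1 / 0.96 = 1076 mg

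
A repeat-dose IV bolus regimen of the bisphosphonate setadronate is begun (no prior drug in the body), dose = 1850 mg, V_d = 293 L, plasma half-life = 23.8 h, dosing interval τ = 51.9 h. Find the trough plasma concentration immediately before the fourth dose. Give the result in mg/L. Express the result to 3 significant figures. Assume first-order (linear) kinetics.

1.77 mg/L

C₀ per dose = Dose / Vd = 1850 / 293 = 6.314 mg/L
k = ln2 / t½ = 0.693147 / 23.8 = 0.02912 h⁻¹
Fraction remaining after one interval: r = e^(−kτ) = e^(−0.02912 × 51.9) = 0.2206
Before dose 4, 3 doses have been given (aged 1τ, 2τ, 3τ).
C_trough = C₀ × (r + r² + … + r^3) = C₀ × r(1−r^3)/(1−r)
        = 6.314 × 0.2206 × (1 − 0.01074) / (1 − 0.2206) = 1.768 mg/L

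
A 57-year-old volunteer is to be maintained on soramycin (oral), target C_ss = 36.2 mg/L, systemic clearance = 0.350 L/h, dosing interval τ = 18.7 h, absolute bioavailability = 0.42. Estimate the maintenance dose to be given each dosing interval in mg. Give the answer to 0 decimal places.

564 mg

At steady state, F × (Dose/τ) = Css × CL.
Dose = Css × CL × τ / F = 36.2 × 0.3500 × 18.7 / 0.42 = 564.1 mg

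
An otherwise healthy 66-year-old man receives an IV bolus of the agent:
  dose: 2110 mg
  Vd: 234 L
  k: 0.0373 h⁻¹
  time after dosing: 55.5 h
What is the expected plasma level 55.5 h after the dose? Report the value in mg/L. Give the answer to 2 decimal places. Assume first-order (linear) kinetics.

1.14 mg/L

C₀ = Dose / Vd = 2110 / 234 = 9.017 mg/L
C = C₀ · e^(−k·t) = 9.017 × e^(−0.03730 × 55.5)
  = 9.017 × 0.1262 = 1.138 mg/L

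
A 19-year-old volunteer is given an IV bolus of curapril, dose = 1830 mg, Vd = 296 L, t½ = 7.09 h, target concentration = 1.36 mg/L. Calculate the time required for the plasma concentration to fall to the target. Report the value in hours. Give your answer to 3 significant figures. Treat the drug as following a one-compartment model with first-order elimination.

C₀ = Dose / Vd = 1830 / 296 = 6.182 mg/L
k = ln2 / t½ = 0.693147 / 7.09 = 0.09776 h⁻¹
t = ln(C₀ / C) / k = ln(6.182 / 1.36) / 0.09776
  = ln(4.546) / 0.09776 = 1.514 / 0.09776 = 15.49 h

15.5 h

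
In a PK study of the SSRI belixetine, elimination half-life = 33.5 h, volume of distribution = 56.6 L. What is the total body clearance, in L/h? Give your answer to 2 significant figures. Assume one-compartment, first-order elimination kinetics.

1.2 L/h

k = ln2 / t½ = 0.693147 / 33.5 = 0.02069 h⁻¹
CL = k × Vd = 0.02069 × 56.6 = 1.171 L/h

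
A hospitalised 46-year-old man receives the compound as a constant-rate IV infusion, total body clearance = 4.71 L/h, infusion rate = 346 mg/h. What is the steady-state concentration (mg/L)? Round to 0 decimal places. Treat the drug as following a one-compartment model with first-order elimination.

At steady state Css = R₀ / CL = 346 / 4.710 = 73.46 mg/L

73 mg/L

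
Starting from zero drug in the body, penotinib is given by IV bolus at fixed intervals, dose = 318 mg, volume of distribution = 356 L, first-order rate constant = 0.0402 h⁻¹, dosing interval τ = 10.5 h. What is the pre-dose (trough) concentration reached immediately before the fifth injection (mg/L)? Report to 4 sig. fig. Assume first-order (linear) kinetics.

C₀ per dose = Dose / Vd = 318 / 356 = 0.8933 mg/L
Fraction remaining after one interval: r = e^(−kτ) = e^(−0.04020 × 10.5) = 0.6557
Before dose 5, 4 doses have been given (aged 1τ, 2τ, 3τ, 4τ).
C_trough = C₀ × (r + r² + … + r^4) = C₀ × r(1−r^4)/(1−r)
        = 0.8933 × 0.6557 × (1 − 0.1849) / (1 − 0.6557) = 1.387 mg/L

1.387 mg/L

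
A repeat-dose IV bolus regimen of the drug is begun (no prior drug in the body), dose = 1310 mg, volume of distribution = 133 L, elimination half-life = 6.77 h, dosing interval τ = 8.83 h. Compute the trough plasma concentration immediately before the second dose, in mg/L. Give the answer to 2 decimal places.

3.99 mg/L

C₀ per dose = Dose / Vd = 1310 / 133 = 9.850 mg/L
k = ln2 / t½ = 0.693147 / 6.77 = 0.1024 h⁻¹
Fraction remaining after one interval: r = e^(−kτ) = e^(−0.1024 × 8.83) = 0.4049
Before dose 2, 1 dose has been given (aged 1τ).
C_trough = C₀ × r = 9.850 × 0.4049 = 3.988 mg/L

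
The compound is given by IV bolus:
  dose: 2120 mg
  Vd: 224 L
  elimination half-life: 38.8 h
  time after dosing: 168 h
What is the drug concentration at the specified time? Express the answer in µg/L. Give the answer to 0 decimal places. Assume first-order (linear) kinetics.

471 µg/L

C₀ = Dose / Vd = 2120 / 224 = 9.464 mg/L
k = ln2 / t½ = 0.693147 / 38.8 = 0.01786 h⁻¹
C = C₀ · e^(−k·t) = 9.464 × e^(−0.01786 × 168)
  = 9.464 × 0.04976 = 0.4709 mg/L
Convert: 0.4709 mg/L × 1000 = 470.9 µg/L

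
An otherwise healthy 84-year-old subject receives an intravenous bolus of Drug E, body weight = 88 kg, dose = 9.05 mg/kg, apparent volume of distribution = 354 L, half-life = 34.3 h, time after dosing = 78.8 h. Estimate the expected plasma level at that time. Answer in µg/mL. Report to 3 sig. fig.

0.458 µg/mL

Total dose = 9.05 × 88 = 796.4 mg
C₀ = Dose / Vd = 796.4 / 354 = 2.250 mg/L
k = ln2 / t½ = 0.693147 / 34.3 = 0.02021 h⁻¹
C = C₀ · e^(−k·t) = 2.250 × e^(−0.02021 × 78.8)
  = 2.250 × 0.2034 = 0.4577 mg/L
(0.4577 mg/L = 0.4577 µg/mL)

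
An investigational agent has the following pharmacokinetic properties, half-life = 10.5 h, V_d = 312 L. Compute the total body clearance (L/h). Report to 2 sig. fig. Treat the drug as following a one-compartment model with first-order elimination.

21 L/h

k = ln2 / t½ = 0.693147 / 10.5 = 0.06601 h⁻¹
CL = k × Vd = 0.06601 × 312 = 20.60 L/h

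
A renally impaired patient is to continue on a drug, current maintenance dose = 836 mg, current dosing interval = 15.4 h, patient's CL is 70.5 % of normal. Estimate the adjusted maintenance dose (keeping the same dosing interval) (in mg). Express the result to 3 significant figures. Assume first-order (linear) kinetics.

To keep the same average steady-state level, dosing rate must scale with clearance.
CL ratio = 70.5 / 100 = 0.7050
New dose (same interval) = 836 × 0.7050 = 589.4 mg

589 mg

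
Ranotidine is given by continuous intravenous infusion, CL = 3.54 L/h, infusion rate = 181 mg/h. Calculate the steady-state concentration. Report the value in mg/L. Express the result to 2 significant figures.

At steady state Css = R₀ / CL = 181 / 3.540 = 51.13 mg/L

51 mg/L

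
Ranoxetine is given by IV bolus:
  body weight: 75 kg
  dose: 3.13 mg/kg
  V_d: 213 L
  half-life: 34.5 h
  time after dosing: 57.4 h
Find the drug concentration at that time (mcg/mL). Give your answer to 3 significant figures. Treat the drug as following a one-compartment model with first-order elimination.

Total dose = 3.13 × 75 = 234.8 mg
C₀ = Dose / Vd = 234.8 / 213 = 1.102 mg/L
k = ln2 / t½ = 0.693147 / 34.5 = 0.02009 h⁻¹
C = C₀ · e^(−k·t) = 1.102 × e^(−0.02009 × 57.4)
  = 1.102 × 0.3156 = 0.3478 mg/L
(0.3478 mg/L = 0.3478 mcg/mL)

0.348 mcg/mL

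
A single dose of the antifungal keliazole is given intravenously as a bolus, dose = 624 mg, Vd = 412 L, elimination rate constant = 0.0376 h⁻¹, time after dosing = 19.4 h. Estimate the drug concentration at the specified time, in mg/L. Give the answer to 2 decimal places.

0.73 mg/L

C₀ = Dose / Vd = 624.0 / 412 = 1.515 mg/L
C = C₀ · e^(−k·t) = 1.515 × e^(−0.03760 × 19.4)
  = 1.515 × 0.4822 = 0.7305 mg/L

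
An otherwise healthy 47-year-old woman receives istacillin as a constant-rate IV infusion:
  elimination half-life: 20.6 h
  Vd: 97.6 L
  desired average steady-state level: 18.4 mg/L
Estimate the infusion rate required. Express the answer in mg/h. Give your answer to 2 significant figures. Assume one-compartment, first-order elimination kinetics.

k = ln2 / t½ = 0.693147 / 20.6 = 0.03365 h⁻¹
CL = k × Vd = 0.03365 × 97.6 = 3.284 L/h
At steady state, infusion rate R₀ = Css × CL = 18.4 × 3.284 = 60.43 mg/h

60 mg/h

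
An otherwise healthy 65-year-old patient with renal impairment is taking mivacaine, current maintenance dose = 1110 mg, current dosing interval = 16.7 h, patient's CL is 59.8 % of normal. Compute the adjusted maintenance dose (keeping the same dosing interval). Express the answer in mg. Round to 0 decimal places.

664 mg

To keep the same average steady-state level, dosing rate must scale with clearance.
CL ratio = 59.8 / 100 = 0.5980
New dose (same interval) = 1110 × 0.5980 = 663.8 mg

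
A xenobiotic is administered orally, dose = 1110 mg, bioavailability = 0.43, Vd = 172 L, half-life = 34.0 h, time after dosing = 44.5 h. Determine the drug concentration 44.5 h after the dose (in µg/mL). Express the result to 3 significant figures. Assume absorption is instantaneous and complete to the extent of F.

1.12 µg/mL

Amount reaching circulation = F × Dose = 0.43 × 1110 = 477.3 mg
C₀ = F·Dose / Vd = 477.3 / 172 = 2.775 mg/L
k = ln2 / t½ = 0.693147 / 34.0 = 0.02039 h⁻¹
C = C₀ · e^(−k·t) = 2.775 × e^(−0.02039 × 44.5)
  = 2.775 × 0.4036 = 1.120 mg/L
(1.120 mg/L = 1.120 µg/mL)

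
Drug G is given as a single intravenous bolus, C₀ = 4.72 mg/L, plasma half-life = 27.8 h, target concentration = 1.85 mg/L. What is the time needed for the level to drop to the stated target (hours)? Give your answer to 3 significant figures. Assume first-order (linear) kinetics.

k = ln2 / t½ = 0.693147 / 27.8 = 0.02493 h⁻¹
t = ln(C₀ / C) / k = ln(4.720 / 1.85) / 0.02493
  = ln(2.551) / 0.02493 = 0.9365 / 0.02493 = 37.57 h

37.6 h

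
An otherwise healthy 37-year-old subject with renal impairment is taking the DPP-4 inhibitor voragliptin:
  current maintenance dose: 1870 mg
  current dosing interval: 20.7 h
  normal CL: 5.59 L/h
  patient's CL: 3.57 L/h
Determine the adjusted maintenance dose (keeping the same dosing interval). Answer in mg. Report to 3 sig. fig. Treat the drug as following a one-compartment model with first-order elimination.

1190 mg

To keep the same average steady-state level, dosing rate must scale with clearance.
CL ratio = 3.57 / 5.59 = 0.6386
New dose (same interval) = 1870 × 0.6386 = 1194 mg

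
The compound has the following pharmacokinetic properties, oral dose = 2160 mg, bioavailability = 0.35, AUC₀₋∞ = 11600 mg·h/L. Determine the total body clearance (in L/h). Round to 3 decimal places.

CL = F·Dose / AUC = 0.35 × 2160 / 11600 = 0.06517 L/h

0.065 L/h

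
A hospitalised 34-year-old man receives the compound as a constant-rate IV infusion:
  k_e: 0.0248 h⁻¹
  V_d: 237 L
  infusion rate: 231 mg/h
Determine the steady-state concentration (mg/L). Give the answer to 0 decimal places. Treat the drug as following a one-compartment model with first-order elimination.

39 mg/L

CL = k × Vd = 0.02480 × 237 = 5.878 L/h
At steady state Css = R₀ / CL = 231 / 5.878 = 39.30 mg/L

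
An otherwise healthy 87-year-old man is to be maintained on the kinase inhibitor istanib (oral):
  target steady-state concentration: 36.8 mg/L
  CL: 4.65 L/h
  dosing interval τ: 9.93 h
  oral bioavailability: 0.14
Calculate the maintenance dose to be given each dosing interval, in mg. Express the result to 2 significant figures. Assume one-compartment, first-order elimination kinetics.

At steady state, F × (Dose/τ) = Css × CL.
Dose = Css × CL × τ / F = 36.8 × 4.650 × 9.93 / 0.14 = 12140 mg

12000 mg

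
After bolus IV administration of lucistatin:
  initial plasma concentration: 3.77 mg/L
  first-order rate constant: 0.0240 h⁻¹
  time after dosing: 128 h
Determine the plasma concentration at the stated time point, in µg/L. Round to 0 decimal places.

C = C₀ · e^(−k·t) = 3.770 × e^(−0.02400 × 128)
  = 3.770 × 0.04633 = 0.1747 mg/L
Convert: 0.1747 mg/L × 1000 = 174.7 µg/L

175 µg/L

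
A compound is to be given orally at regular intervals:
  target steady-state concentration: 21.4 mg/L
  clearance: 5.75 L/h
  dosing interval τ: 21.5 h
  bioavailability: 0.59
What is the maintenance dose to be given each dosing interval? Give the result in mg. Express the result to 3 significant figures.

At steady state, F × (Dose/τ) = Css × CL.
Dose = Css × CL × τ / F = 21.4 × 5.750 × 21.5 / 0.59 = 4484 mg

4480 mg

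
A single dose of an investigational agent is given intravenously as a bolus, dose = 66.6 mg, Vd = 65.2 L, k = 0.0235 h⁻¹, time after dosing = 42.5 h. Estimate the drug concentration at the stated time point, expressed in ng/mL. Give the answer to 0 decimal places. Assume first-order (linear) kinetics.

C₀ = Dose / Vd = 66.60 / 65.2 = 1.021 mg/L
C = C₀ · e^(−k·t) = 1.021 × e^(−0.02350 × 42.5)
  = 1.021 × 0.3683 = 0.3760 mg/L
Convert: 0.3760 mg/L × 1000 = 376.0 ng/mL

376 ng/mL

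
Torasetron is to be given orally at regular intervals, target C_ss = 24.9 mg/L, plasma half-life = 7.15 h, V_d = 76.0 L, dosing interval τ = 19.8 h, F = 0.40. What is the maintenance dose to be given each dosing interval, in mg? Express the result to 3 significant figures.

k = ln2 / t½ = 0.693147 / 7.15 = 0.09694 h⁻¹
CL = k × Vd = 0.09694 × 76.0 = 7.367 L/h
At steady state, F × (Dose/τ) = Css × CL.
Dose = Css × CL × τ / F = 24.9 × 7.367 × 19.8 / 0.40 = 9080 mg

9080 mg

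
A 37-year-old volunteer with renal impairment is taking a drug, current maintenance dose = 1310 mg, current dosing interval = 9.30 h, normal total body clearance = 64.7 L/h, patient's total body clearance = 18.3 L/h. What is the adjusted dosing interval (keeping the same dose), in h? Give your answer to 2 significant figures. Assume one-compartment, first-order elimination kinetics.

To keep the same average steady-state level, dosing rate must scale with clearance.
CL ratio = 18.3 / 64.7 = 0.2828
New interval (same dose) = 9.30 / 0.2828 = 32.89 h

33 h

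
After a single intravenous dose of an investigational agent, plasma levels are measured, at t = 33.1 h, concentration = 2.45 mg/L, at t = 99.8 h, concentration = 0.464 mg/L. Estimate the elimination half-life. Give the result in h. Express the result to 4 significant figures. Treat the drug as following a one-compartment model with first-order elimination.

27.78 h

k = ln(C₁/C₂) / (t₂ − t₁) = ln(2.45/0.464) / (99.8 − 33.1)
  = 1.664 / 66.70 = 0.02495 h⁻¹
t½ = ln2 / k = 0.693147 / 0.02495 = 27.78 h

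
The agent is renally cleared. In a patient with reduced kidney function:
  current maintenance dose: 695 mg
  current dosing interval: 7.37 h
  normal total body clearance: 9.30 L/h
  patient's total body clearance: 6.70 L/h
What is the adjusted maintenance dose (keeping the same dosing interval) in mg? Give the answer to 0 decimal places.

501 mg

To keep the same average steady-state level, dosing rate must scale with clearance.
CL ratio = 6.70 / 9.30 = 0.7204
New dose (same interval) = 695 × 0.7204 = 500.7 mg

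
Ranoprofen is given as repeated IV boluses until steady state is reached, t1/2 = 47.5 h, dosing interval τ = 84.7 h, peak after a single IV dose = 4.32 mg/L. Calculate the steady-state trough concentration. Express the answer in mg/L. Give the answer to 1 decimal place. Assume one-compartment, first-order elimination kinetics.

1.8 mg/L

k = ln2 / t½ = 0.693147 / 47.5 = 0.01459 h⁻¹
e^(−kτ) = e^(−0.01459 × 84.7) = 0.2906
Accumulation ratio R = 1 / (1 − e^(−kτ)) = 1 / (1 − 0.2906) = 1.410
Steady-state trough = C₀ × R × e^(−kτ) = 4.32 × 1.410 × 0.2906 = 1.770 mg/L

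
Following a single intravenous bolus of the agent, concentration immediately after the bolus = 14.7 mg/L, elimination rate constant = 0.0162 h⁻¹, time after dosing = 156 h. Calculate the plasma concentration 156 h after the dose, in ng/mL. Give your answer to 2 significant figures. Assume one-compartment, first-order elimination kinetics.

1200 ng/mL

C = C₀ · e^(−k·t) = 14.70 × e^(−0.01620 × 156)
  = 14.70 × 0.07988 = 1.174 mg/L
Convert: 1.174 mg/L × 1000 = 1174 ng/mL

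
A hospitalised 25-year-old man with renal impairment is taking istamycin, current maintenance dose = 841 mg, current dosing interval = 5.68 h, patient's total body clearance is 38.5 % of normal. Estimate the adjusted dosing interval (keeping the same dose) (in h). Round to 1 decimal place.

14.8 h

To keep the same average steady-state level, dosing rate must scale with clearance.
CL ratio = 38.5 / 100 = 0.3850
New interval (same dose) = 5.68 / 0.3850 = 14.75 h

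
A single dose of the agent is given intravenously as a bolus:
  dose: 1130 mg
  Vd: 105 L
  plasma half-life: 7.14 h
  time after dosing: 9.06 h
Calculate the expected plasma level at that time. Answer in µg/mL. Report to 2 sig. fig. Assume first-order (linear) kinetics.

C₀ = Dose / Vd = 1130 / 105 = 10.76 mg/L
k = ln2 / t½ = 0.693147 / 7.14 = 0.09708 h⁻¹
C = C₀ · e^(−k·t) = 10.76 × e^(−0.09708 × 9.06)
  = 10.76 × 0.4150 = 4.465 mg/L
(4.465 mg/L = 4.465 µg/mL)

4.5 µg/mL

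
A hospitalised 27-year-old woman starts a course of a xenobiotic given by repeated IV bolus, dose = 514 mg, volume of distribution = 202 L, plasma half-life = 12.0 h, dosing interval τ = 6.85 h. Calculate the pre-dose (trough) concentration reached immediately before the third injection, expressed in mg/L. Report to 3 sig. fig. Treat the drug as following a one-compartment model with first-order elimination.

2.87 mg/L

C₀ per dose = Dose / Vd = 514 / 202 = 2.545 mg/L
k = ln2 / t½ = 0.693147 / 12.0 = 0.05776 h⁻¹
Fraction remaining after one interval: r = e^(−kτ) = e^(−0.05776 × 6.85) = 0.6732
Before dose 3, 2 doses have been given (aged 1τ, 2τ).
C_trough = C₀ × (r + r²) = 2.545 × (0.6732 + 0.4532) = 2.867 mg/L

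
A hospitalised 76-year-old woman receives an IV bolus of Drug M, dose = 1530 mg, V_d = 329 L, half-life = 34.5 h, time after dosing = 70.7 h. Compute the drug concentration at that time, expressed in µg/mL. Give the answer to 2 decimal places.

1.12 µg/mL

C₀ = Dose / Vd = 1530 / 329 = 4.650 mg/L
k = ln2 / t½ = 0.693147 / 34.5 = 0.02009 h⁻¹
C = C₀ · e^(−k·t) = 4.650 × e^(−0.02009 × 70.7)
  = 4.650 × 0.2416 = 1.123 mg/L
(1.123 mg/L = 1.123 µg/mL)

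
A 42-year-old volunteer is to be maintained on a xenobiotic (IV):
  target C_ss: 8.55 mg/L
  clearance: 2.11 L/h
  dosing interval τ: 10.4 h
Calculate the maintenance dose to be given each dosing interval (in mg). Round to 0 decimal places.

188 mg

At steady state, Dose/τ = Css × CL.
Dose = Css × CL × τ = 8.55 × 2.110 × 10.4 = 187.6 mg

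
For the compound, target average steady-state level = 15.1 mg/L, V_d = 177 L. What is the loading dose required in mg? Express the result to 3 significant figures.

2670 mg

LD = Css × Vd = 15.1 × 177 = 2673 mg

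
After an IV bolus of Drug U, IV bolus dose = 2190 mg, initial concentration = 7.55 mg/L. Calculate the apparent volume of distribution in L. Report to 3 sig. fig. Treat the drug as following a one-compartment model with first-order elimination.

Vd = Dose / C₀ = 2190 / 7.55 = 290.1 L

290 L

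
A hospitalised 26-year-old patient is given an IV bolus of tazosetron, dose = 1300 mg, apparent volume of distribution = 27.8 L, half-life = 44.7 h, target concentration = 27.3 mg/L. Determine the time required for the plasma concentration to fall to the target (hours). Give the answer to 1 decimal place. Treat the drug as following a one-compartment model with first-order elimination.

C₀ = Dose / Vd = 1300 / 27.8 = 46.76 mg/L
k = ln2 / t½ = 0.693147 / 44.7 = 0.01551 h⁻¹
t = ln(C₀ / C) / k = ln(46.76 / 27.3) / 0.01551
  = ln(1.713) / 0.01551 = 0.5382 / 0.01551 = 34.70 h

34.7 h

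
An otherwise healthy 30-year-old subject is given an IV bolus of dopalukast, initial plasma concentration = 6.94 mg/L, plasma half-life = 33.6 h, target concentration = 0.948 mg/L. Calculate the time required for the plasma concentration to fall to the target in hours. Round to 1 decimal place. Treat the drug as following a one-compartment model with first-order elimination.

96.5 h

k = ln2 / t½ = 0.693147 / 33.6 = 0.02063 h⁻¹
t = ln(C₀ / C) / k = ln(6.940 / 0.948) / 0.02063
  = ln(7.321) / 0.02063 = 1.991 / 0.02063 = 96.51 h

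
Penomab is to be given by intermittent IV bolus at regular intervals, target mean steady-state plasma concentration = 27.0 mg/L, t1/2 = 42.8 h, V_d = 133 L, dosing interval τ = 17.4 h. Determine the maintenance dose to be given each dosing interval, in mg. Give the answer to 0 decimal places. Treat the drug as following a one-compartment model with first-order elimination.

k = ln2 / t½ = 0.693147 / 42.8 = 0.01620 h⁻¹
CL = k × Vd = 0.01620 × 133 = 2.155 L/h
At steady state, Dose/τ = Css × CL.
Dose = Css × CL × τ = 27.0 × 2.155 × 17.4 = 1012 mg

1012 mg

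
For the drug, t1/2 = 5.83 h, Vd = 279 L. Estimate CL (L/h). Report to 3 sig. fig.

33.2 L/h

k = ln2 / t½ = 0.693147 / 5.83 = 0.1189 h⁻¹
CL = k × Vd = 0.1189 × 279 = 33.17 L/h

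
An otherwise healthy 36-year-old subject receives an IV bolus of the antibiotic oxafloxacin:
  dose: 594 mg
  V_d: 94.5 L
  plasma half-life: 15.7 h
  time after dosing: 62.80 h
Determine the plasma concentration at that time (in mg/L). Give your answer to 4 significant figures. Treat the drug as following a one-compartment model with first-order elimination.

0.3929 mg/L

C₀ = Dose / Vd = 594.0 / 94.5 = 6.286 mg/L
k = ln2 / t½ = 0.693147 / 15.7 = 0.04415 h⁻¹
t / t½ = 62.80 / 15.7 = 4 half-lives
C = C₀ × (1/2)^4 = 6.286 × 0.06250 = 0.3929 mg/L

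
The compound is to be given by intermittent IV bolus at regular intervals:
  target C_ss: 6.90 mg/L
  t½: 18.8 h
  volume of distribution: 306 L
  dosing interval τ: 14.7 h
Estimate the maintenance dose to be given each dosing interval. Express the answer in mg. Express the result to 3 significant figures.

k = ln2 / t½ = 0.693147 / 18.8 = 0.03687 h⁻¹
CL = k × Vd = 0.03687 × 306 = 11.28 L/h
At steady state, Dose/τ = Css × CL.
Dose = Css × CL × τ = 6.90 × 11.28 × 14.7 = 1144 mg

1140 mg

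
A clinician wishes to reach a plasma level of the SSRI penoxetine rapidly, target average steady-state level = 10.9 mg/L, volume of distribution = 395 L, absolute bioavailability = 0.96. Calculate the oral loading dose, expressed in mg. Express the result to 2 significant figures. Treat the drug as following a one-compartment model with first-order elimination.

LD = Css × Vd / F = 10.9 × 395 / 0.96 = 4485 mg

4500 mg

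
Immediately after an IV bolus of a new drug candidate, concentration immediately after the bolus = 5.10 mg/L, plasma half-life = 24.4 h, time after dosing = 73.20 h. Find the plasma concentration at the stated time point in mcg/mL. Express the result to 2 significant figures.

k = ln2 / t½ = 0.693147 / 24.4 = 0.02841 h⁻¹
t / t½ = 73.20 / 24.4 = 3 half-lives
C = C₀ × (1/2)^3 = 5.100 × 0.1250 = 0.6375 mg/L
(0.6375 mg/L = 0.6375 mcg/mL)

0.64 mcg/mL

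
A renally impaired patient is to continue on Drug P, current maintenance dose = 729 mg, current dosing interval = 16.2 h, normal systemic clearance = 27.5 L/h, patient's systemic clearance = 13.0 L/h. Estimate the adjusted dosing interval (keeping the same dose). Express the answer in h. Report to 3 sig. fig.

To keep the same average steady-state level, dosing rate must scale with clearance.
CL ratio = 13.0 / 27.5 = 0.4727
New interval (same dose) = 16.2 / 0.4727 = 34.27 h

34.3 h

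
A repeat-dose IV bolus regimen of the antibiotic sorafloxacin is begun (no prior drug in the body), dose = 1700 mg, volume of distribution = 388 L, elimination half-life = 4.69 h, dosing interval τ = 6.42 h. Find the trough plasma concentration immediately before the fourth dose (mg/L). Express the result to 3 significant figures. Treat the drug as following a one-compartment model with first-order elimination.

C₀ per dose = Dose / Vd = 1700 / 388 = 4.381 mg/L
k = ln2 / t½ = 0.693147 / 4.69 = 0.1478 h⁻¹
Fraction remaining after one interval: r = e^(−kτ) = e^(−0.1478 × 6.42) = 0.3872
Before dose 4, 3 doses have been given (aged 1τ, 2τ, 3τ).
C_trough = C₀ × (r + r² + … + r^3) = C₀ × r(1−r^3)/(1−r)
        = 4.381 × 0.3872 × (1 − 0.05805) / (1 − 0.3872) = 2.607 mg/L

2.61 mg/L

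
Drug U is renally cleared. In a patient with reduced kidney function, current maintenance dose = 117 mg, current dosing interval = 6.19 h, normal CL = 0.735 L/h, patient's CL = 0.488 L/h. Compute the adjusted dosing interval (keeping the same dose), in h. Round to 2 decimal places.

9.32 h

To keep the same average steady-state level, dosing rate must scale with clearance.
CL ratio = 0.488 / 0.735 = 0.6639
New interval (same dose) = 6.19 / 0.6639 = 9.324 h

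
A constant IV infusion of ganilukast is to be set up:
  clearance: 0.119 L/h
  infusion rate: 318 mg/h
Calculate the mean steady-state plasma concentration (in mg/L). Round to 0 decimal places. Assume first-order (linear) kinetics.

2672 mg/L

At steady state Css = R₀ / CL = 318 / 0.1190 = 2672 mg/L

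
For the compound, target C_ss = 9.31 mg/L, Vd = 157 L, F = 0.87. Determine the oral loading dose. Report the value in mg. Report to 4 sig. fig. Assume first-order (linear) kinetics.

1680 mg

LD = Css × Vd / F = 9.31 × 157 / 0.87 = 1680 mg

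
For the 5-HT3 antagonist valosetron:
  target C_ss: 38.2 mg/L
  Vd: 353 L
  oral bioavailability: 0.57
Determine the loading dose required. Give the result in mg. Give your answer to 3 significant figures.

23700 mg

LD = Css × Vd / F = 38.2 × 353 / 0.57 = 23660 mg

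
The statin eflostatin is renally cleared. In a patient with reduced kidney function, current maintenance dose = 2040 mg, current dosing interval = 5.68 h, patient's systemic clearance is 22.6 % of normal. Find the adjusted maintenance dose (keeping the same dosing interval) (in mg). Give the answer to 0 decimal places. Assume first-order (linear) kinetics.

461 mg

To keep the same average steady-state level, dosing rate must scale with clearance.
CL ratio = 22.6 / 100 = 0.2260
New dose (same interval) = 2040 × 0.2260 = 461.0 mg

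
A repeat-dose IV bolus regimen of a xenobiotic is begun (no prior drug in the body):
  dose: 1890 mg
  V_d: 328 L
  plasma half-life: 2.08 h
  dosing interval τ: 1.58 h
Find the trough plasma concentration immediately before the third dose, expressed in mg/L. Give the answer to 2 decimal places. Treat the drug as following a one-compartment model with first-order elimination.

5.41 mg/L

C₀ per dose = Dose / Vd = 1890 / 328 = 5.762 mg/L
k = ln2 / t½ = 0.693147 / 2.08 = 0.3332 h⁻¹
Fraction remaining after one interval: r = e^(−kτ) = e^(−0.3332 × 1.58) = 0.5907
Before dose 3, 2 doses have been given (aged 1τ, 2τ).
C_trough = C₀ × (r + r²) = 5.762 × (0.5907 + 0.3489) = 5.414 mg/L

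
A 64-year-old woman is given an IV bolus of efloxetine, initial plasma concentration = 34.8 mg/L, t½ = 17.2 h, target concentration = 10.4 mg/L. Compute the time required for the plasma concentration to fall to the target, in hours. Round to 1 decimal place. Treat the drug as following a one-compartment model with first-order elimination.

30.0 h

k = ln2 / t½ = 0.693147 / 17.2 = 0.04030 h⁻¹
t = ln(C₀ / C) / k = ln(34.80 / 10.4) / 0.04030
  = ln(3.346) / 0.04030 = 1.208 / 0.04030 = 29.98 h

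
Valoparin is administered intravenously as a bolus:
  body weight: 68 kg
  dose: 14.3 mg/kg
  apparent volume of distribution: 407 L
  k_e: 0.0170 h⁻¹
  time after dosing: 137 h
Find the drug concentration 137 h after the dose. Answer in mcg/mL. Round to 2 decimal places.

0.23 mcg/mL

Total dose = 14.3 × 68 = 972.4 mg
C₀ = Dose / Vd = 972.4 / 407 = 2.389 mg/L
C = C₀ · e^(−k·t) = 2.389 × e^(−0.01700 × 137)
  = 2.389 × 0.09739 = 0.2327 mg/L
(0.2327 mg/L = 0.2327 mcg/mL)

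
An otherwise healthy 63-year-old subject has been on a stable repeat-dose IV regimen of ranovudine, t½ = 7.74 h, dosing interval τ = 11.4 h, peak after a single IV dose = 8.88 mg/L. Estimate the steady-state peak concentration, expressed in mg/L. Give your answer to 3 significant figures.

k = ln2 / t½ = 0.693147 / 7.74 = 0.08955 h⁻¹
e^(−kτ) = e^(−0.08955 × 11.4) = 0.3603
Accumulation ratio R = 1 / (1 − e^(−kτ)) = 1 / (1 − 0.3603) = 1.563
Steady-state peak = C₀ × R = 8.88 × 1.563 = 13.88 mg/L

13.9 mg/L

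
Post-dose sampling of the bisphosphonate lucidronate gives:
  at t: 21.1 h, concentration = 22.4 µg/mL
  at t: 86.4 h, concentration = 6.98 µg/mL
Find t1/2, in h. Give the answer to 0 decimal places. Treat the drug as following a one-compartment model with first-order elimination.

k = ln(C₁/C₂) / (t₂ − t₁) = ln(22.4/6.98) / (86.4 − 21.1)
  = 1.166 / 65.30 = 0.01786 h⁻¹
t½ = ln2 / k = 0.693147 / 0.01786 = 38.81 h

39 h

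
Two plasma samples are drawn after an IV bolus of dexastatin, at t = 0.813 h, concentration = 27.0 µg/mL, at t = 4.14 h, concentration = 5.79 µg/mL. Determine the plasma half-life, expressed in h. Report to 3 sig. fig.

1.50 h

k = ln(C₁/C₂) / (t₂ − t₁) = ln(27.0/5.79) / (4.14 − 0.813)
  = 1.540 / 3.327 = 0.4629 h⁻¹
t½ = ln2 / k = 0.693147 / 0.4629 = 1.497 h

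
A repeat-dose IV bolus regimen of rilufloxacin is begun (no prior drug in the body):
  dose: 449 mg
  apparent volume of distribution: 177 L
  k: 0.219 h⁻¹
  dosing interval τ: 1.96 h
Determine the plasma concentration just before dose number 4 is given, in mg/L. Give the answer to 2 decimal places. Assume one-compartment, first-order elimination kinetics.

3.43 mg/L

C₀ per dose = Dose / Vd = 449 / 177 = 2.537 mg/L
Fraction remaining after one interval: r = e^(−kτ) = e^(−0.2190 × 1.96) = 0.6510
Before dose 4, 3 doses have been given (aged 1τ, 2τ, 3τ).
C_trough = C₀ × (r + r² + … + r^3) = C₀ × r(1−r^3)/(1−r)
        = 2.537 × 0.6510 × (1 − 0.2759) / (1 − 0.6510) = 3.427 mg/L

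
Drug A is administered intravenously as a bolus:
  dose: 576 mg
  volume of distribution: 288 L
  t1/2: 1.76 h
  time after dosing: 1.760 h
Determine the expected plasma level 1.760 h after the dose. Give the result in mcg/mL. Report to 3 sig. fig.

C₀ = Dose / Vd = 576.0 / 288 = 2.000 mg/L
k = ln2 / t½ = 0.693147 / 1.76 = 0.3938 h⁻¹
t / t½ = 1.760 / 1.76 = 1 half-lives
C = C₀ × (1/2)^1 = 2.000 × 0.5000 = 1.000 mg/L
(1.000 mg/L = 1.000 mcg/mL)

1.00 mcg/mL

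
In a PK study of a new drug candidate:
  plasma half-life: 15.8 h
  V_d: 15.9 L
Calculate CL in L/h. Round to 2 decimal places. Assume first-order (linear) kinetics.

0.70 L/h

k = ln2 / t½ = 0.693147 / 15.8 = 0.04387 h⁻¹
CL = k × Vd = 0.04387 × 15.9 = 0.6975 L/h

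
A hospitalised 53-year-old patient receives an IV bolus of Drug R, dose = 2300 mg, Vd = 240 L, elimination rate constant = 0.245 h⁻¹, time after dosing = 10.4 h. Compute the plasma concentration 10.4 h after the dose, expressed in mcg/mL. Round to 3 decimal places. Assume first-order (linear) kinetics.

0.750 mcg/mL

C₀ = Dose / Vd = 2300 / 240 = 9.583 mg/L
C = C₀ · e^(−k·t) = 9.583 × e^(−0.2450 × 10.4)
  = 9.583 × 0.07824 = 0.7498 mg/L
(0.7498 mg/L = 0.7498 mcg/mL)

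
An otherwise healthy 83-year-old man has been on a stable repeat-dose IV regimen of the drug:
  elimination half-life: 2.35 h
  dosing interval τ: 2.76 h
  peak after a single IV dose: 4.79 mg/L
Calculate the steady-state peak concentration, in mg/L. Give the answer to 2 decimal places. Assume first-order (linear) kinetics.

k = ln2 / t½ = 0.693147 / 2.35 = 0.2950 h⁻¹
e^(−kτ) = e^(−0.2950 × 2.76) = 0.4430
Accumulation ratio R = 1 / (1 − e^(−kτ)) = 1 / (1 − 0.4430) = 1.795
Steady-state peak = C₀ × R = 4.79 × 1.795 = 8.598 mg/L

8.60 mg/L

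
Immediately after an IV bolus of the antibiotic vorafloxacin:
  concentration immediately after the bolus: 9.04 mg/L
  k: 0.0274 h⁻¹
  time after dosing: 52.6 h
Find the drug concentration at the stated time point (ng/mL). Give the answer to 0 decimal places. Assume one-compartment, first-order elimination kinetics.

C = C₀ · e^(−k·t) = 9.040 × e^(−0.02740 × 52.6)
  = 9.040 × 0.2366 = 2.139 mg/L
Convert: 2.139 mg/L × 1000 = 2139 ng/mL

2139 ng/mL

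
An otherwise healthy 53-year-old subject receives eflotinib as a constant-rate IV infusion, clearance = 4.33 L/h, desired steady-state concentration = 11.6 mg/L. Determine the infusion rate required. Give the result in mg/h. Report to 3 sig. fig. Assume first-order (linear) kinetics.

50.2 mg/h

At steady state, infusion rate R₀ = Css × CL = 11.6 × 4.330 = 50.23 mg/h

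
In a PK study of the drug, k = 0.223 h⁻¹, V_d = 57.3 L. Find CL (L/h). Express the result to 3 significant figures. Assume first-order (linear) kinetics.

12.8 L/h

CL = k × Vd = 0.223 × 57.3 = 12.78 L/h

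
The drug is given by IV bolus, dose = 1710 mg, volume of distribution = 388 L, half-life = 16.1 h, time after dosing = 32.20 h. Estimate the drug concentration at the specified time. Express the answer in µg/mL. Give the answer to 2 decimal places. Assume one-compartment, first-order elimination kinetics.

1.10 µg/mL

C₀ = Dose / Vd = 1710 / 388 = 4.407 mg/L
k = ln2 / t½ = 0.693147 / 16.1 = 0.04305 h⁻¹
t / t½ = 32.20 / 16.1 = 2 half-lives
C = C₀ × (1/2)^2 = 4.407 × 0.2500 = 1.102 mg/L
(1.102 mg/L = 1.102 µg/mL)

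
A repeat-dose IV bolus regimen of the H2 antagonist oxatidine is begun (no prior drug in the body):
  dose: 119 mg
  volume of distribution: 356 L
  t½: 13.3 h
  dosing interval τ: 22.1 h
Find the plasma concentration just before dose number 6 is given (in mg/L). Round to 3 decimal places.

0.154 mg/L

C₀ per dose = Dose / Vd = 119 / 356 = 0.3343 mg/L
k = ln2 / t½ = 0.693147 / 13.3 = 0.05212 h⁻¹
Fraction remaining after one interval: r = e^(−kτ) = e^(−0.05212 × 22.1) = 0.3161
Before dose 6, 5 doses have been given (aged 1τ, 2τ, 3τ, 4τ, 5τ).
C_trough = C₀ × (r + r² + … + r^5) = C₀ × r(1−r^5)/(1−r)
        = 0.3343 × 0.3161 × (1 − 0.003156) / (1 − 0.3161) = 0.1540 mg/L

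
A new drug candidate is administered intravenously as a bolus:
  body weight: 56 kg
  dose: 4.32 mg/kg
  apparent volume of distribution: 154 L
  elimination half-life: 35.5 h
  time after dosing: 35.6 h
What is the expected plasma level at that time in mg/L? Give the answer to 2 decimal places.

Total dose = 4.32 × 56 = 241.9 mg
C₀ = Dose / Vd = 241.9 / 154 = 1.571 mg/L
k = ln2 / t½ = 0.693147 / 35.5 = 0.01953 h⁻¹
C = C₀ · e^(−k·t) = 1.571 × e^(−0.01953 × 35.6)
  = 1.571 × 0.4989 = 0.7838 mg/L

0.78 mg/L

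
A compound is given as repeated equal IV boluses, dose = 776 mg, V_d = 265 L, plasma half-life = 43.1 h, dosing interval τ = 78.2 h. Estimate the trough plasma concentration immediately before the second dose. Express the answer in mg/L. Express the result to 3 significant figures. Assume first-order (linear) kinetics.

0.833 mg/L

C₀ per dose = Dose / Vd = 776 / 265 = 2.928 mg/L
k = ln2 / t½ = 0.693147 / 43.1 = 0.01608 h⁻¹
Fraction remaining after one interval: r = e^(−kτ) = e^(−0.01608 × 78.2) = 0.2844
Before dose 2, 1 dose has been given (aged 1τ).
C_trough = C₀ × r = 2.928 × 0.2844 = 0.8327 mg/L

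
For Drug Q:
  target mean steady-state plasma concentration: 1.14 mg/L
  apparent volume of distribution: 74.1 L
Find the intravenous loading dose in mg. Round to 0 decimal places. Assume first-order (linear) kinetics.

LD = Css × Vd = 1.14 × 74.1 = 84.47 mg

84 mg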